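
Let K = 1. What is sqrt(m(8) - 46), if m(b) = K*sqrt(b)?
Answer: sqrt(-46 + 2*sqrt(2)) ≈ 6.5705*I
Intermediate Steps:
m(b) = sqrt(b) (m(b) = 1*sqrt(b) = sqrt(b))
sqrt(m(8) - 46) = sqrt(sqrt(8) - 46) = sqrt(2*sqrt(2) - 46) = sqrt(-46 + 2*sqrt(2))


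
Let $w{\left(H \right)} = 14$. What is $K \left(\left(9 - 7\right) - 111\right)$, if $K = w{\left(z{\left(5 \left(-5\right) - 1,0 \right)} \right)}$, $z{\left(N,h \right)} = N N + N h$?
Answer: $-1526$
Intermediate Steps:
$z{\left(N,h \right)} = N^{2} + N h$
$K = 14$
$K \left(\left(9 - 7\right) - 111\right) = 14 \left(\left(9 - 7\right) - 111\right) = 14 \left(2 - 111\right) = 14 \left(-109\right) = -1526$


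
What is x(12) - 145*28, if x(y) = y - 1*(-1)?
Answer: -4047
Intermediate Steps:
x(y) = 1 + y (x(y) = y + 1 = 1 + y)
x(12) - 145*28 = (1 + 12) - 145*28 = 13 - 4060 = -4047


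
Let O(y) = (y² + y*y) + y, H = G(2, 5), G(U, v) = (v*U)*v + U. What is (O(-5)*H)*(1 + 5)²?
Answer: 84240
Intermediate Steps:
G(U, v) = U + U*v² (G(U, v) = (U*v)*v + U = U*v² + U = U + U*v²)
H = 52 (H = 2*(1 + 5²) = 2*(1 + 25) = 2*26 = 52)
O(y) = y + 2*y² (O(y) = (y² + y²) + y = 2*y² + y = y + 2*y²)
(O(-5)*H)*(1 + 5)² = (-5*(1 + 2*(-5))*52)*(1 + 5)² = (-5*(1 - 10)*52)*6² = (-5*(-9)*52)*36 = (45*52)*36 = 2340*36 = 84240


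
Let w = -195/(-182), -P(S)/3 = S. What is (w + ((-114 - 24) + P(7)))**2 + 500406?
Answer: 102968097/196 ≈ 5.2535e+5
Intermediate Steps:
P(S) = -3*S
w = 15/14 (w = -195*(-1/182) = 15/14 ≈ 1.0714)
(w + ((-114 - 24) + P(7)))**2 + 500406 = (15/14 + ((-114 - 24) - 3*7))**2 + 500406 = (15/14 + (-138 - 21))**2 + 500406 = (15/14 - 159)**2 + 500406 = (-2211/14)**2 + 500406 = 4888521/196 + 500406 = 102968097/196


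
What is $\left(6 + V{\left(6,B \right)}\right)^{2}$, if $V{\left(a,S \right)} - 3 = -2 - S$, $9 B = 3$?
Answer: $\frac{400}{9} \approx 44.444$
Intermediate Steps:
$B = \frac{1}{3}$ ($B = \frac{1}{9} \cdot 3 = \frac{1}{3} \approx 0.33333$)
$V{\left(a,S \right)} = 1 - S$ ($V{\left(a,S \right)} = 3 - \left(2 + S\right) = 1 - S$)
$\left(6 + V{\left(6,B \right)}\right)^{2} = \left(6 + \left(1 - \frac{1}{3}\right)\right)^{2} = \left(6 + \frac{2}{3}\right)^{2} = \left(\frac{20}{3}\right)^{2} = \frac{400}{9}$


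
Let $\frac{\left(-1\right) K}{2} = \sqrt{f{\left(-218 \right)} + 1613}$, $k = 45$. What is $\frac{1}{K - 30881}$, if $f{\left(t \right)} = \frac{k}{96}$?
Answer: $- \frac{247048}{7629037657} + \frac{2 \sqrt{103262}}{7629037657} \approx -3.2298 \cdot 10^{-5}$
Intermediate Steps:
$f{\left(t \right)} = \frac{15}{32}$ ($f{\left(t \right)} = \frac{45}{96} = 45 \cdot \frac{1}{96} = \frac{15}{32}$)
$K = - \frac{\sqrt{103262}}{4}$ ($K = - 2 \sqrt{\frac{15}{32} + 1613} = - 2 \sqrt{\frac{51631}{32}} = - 2 \frac{\sqrt{103262}}{8} = - \frac{\sqrt{103262}}{4} \approx -80.336$)
$\frac{1}{K - 30881} = \frac{1}{- \frac{\sqrt{103262}}{4} - 30881} = \frac{1}{-30881 - \frac{\sqrt{103262}}{4}}$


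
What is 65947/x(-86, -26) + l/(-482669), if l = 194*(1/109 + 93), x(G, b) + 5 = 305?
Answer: 3468942375587/15783276300 ≈ 219.79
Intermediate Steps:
x(G, b) = 300 (x(G, b) = -5 + 305 = 300)
l = 1966772/109 (l = 194*(1/109 + 93) = 194*(10138/109) = 1966772/109 ≈ 18044.)
65947/x(-86, -26) + l/(-482669) = 65947/300 + (1966772/109)/(-482669) = 65947*(1/300) + (1966772/109)*(-1/482669) = 65947/300 - 1966772/52610921 = 3468942375587/15783276300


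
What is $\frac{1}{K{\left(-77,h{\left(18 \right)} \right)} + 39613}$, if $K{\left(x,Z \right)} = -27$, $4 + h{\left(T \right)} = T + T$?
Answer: $\frac{1}{39586} \approx 2.5261 \cdot 10^{-5}$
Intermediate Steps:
$h{\left(T \right)} = -4 + 2 T$ ($h{\left(T \right)} = -4 + \left(T + T\right) = -4 + 2 T$)
$\frac{1}{K{\left(-77,h{\left(18 \right)} \right)} + 39613} = \frac{1}{-27 + 39613} = \frac{1}{39586}$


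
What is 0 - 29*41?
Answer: -1189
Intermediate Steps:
0 - 29*41 = 0 - 1189 = -1189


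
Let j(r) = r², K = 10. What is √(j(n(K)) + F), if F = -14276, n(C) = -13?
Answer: I*√14107 ≈ 118.77*I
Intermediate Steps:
√(j(n(K)) + F) = √((-13)² - 14276) = √(169 - 14276) = √(-14107) = I*√14107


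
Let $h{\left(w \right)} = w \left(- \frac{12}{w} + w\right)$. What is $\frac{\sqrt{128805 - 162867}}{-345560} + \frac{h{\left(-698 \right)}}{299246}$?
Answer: $\frac{243596}{149623} - \frac{i \sqrt{34062}}{345560} \approx 1.6281 - 0.00053409 i$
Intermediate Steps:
$h{\left(w \right)} = w \left(w - \frac{12}{w}\right)$
$\frac{\sqrt{128805 - 162867}}{-345560} + \frac{h{\left(-698 \right)}}{299246} = \frac{\sqrt{128805 - 162867}}{-345560} + \frac{-12 + \left(-698\right)^{2}}{299246} = \sqrt{-34062} \left(- \frac{1}{345560}\right) + \left(-12 + 487204\right) \frac{1}{299246} = i \sqrt{34062} \left(- \frac{1}{345560}\right) + 487192 \cdot \frac{1}{299246} = - \frac{i \sqrt{34062}}{345560} + \frac{243596}{149623} = \frac{243596}{149623} - \frac{i \sqrt{34062}}{345560}$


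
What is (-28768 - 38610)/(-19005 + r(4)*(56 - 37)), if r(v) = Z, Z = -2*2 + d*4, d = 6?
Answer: 67378/18625 ≈ 3.6176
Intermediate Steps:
Z = 20 (Z = -2*2 + 6*4 = -4 + 24 = 20)
r(v) = 20
(-28768 - 38610)/(-19005 + r(4)*(56 - 37)) = (-28768 - 38610)/(-19005 + 20*(56 - 37)) = -67378/(-19005 + 20*19) = -67378/(-19005 + 380) = -67378/(-18625) = -67378*(-1/18625) = 67378/18625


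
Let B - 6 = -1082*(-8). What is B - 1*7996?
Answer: 666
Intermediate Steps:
B = 8662 (B = 6 - 1082*(-8) = 6 + 8656 = 8662)
B - 1*7996 = 8662 - 1*7996 = 8662 - 7996 = 666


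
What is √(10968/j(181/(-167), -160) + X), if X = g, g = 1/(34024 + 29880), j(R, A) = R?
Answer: I*√84617188409032502/2891656 ≈ 100.6*I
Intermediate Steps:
g = 1/63904 ≈ 1.5648e-5
X = 1/63904 ≈ 1.5648e-5
√(10968/j(181/(-167), -160) + X) = √(10968/((181/(-167))) + 1/63904) = √(10968/((181*(-1/167))) + 1/63904) = √(10968/(-181/167) + 1/63904) = √(10968*(-167/181) + 1/63904) = √(-1831656/181 + 1/63904) = √(-117050144843/11566624) = I*√84617188409032502/2891656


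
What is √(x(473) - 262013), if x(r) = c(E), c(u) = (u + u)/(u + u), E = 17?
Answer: 2*I*√65503 ≈ 511.87*I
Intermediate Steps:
c(u) = 1 (c(u) = (2*u)/((2*u)) = (2*u)*(1/(2*u)) = 1)
x(r) = 1
√(x(473) - 262013) = √(1 - 262013) = √(-262012) = 2*I*√65503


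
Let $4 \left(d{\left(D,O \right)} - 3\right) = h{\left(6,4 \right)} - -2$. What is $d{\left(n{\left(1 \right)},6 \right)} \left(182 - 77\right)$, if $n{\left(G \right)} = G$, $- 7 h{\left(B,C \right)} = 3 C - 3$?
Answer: $\frac{1335}{4} \approx 333.75$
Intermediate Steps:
$h{\left(B,C \right)} = \frac{3}{7} - \frac{3 C}{7}$ ($h{\left(B,C \right)} = - \frac{3 C - 3}{7} = - \frac{-3 + 3 C}{7} = \frac{3}{7} - \frac{3 C}{7}$)
$d{\left(D,O \right)} = \frac{89}{28}$ ($d{\left(D,O \right)} = 3 + \frac{\left(\frac{3}{7} - \frac{12}{7}\right) - -2}{4} = 3 + \frac{\left(\frac{3}{7} - \frac{12}{7}\right) + 2}{4} = 3 + \frac{- \frac{9}{7} + 2}{4} = 3 + \frac{1}{4} \cdot \frac{5}{7} = 3 + \frac{5}{28} = \frac{89}{28}$)
$d{\left(n{\left(1 \right)},6 \right)} \left(182 - 77\right) = \frac{89 \left(182 - 77\right)}{28} = \frac{89}{28} \cdot 105 = \frac{1335}{4}$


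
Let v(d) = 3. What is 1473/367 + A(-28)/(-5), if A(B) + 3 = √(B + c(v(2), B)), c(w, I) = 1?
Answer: 8466/1835 - 3*I*√3/5 ≈ 4.6136 - 1.0392*I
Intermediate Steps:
A(B) = -3 + √(1 + B) (A(B) = -3 + √(B + 1) = -3 + √(1 + B))
1473/367 + A(-28)/(-5) = 1473/367 + (-3 + √(1 - 28))/(-5) = 1473*(1/367) + (-3 + √(-27))*(-⅕) = 1473/367 + (-3 + 3*I*√3)*(-⅕) = 1473/367 + (⅗ - 3*I*√3/5) = 8466/1835 - 3*I*√3/5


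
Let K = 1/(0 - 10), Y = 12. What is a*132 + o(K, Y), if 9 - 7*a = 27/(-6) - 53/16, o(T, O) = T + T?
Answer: 44357/140 ≈ 316.84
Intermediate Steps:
K = -1/10 (K = 1/(-10) = -1/10 ≈ -0.10000)
o(T, O) = 2*T
a = 269/112 (a = 9/7 - (27/(-6) - 53/16)/7 = 9/7 - (27*(-1/6) - 53*1/16)/7 = 9/7 - (-9/2 - 53/16)/7 = 9/7 - 1/7*(-125/16) = 9/7 + 125/112 = 269/112 ≈ 2.4018)
a*132 + o(K, Y) = (269/112)*132 + 2*(-1/10) = 8877/28 - 1/5 = 44357/140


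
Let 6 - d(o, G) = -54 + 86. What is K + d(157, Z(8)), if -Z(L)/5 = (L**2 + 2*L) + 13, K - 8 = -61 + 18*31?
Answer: 479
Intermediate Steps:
K = 505 (K = 8 + (-61 + 18*31) = 8 + (-61 + 558) = 8 + 497 = 505)
Z(L) = -65 - 10*L - 5*L**2 (Z(L) = -5*((L**2 + 2*L) + 13) = -5*(13 + L**2 + 2*L) = -65 - 10*L - 5*L**2)
d(o, G) = -26 (d(o, G) = 6 - (-54 + 86) = 6 - 1*32 = 6 - 32 = -26)
K + d(157, Z(8)) = 505 - 26 = 479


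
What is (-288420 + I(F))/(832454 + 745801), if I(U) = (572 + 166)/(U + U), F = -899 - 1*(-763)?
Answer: -13075163/71547560 ≈ -0.18275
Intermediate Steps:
F = -136 (F = -899 + 763 = -136)
I(U) = 369/U (I(U) = 738/((2*U)) = 738*(1/(2*U)) = 369/U)
(-288420 + I(F))/(832454 + 745801) = (-288420 + 369/(-136))/(832454 + 745801) = (-288420 + 369*(-1/136))/1578255 = (-288420 - 369/136)*(1/1578255) = -39225489/136*1/1578255 = -13075163/71547560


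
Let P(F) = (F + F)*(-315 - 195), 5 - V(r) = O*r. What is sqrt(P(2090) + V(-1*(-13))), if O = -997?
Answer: 3*I*sqrt(235426) ≈ 1455.6*I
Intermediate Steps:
V(r) = 5 + 997*r (V(r) = 5 - (-997)*r = 5 + 997*r)
P(F) = -1020*F (P(F) = (2*F)*(-510) = -1020*F)
sqrt(P(2090) + V(-1*(-13))) = sqrt(-1020*2090 + (5 + 997*(-1*(-13)))) = sqrt(-2131800 + (5 + 997*13)) = sqrt(-2131800 + (5 + 12961)) = sqrt(-2131800 + 12966) = sqrt(-2118834) = 3*I*sqrt(235426)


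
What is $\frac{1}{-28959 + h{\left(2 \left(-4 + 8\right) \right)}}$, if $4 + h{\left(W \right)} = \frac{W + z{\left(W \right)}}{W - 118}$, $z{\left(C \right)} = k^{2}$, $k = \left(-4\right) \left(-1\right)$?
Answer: $- \frac{55}{1592977} \approx -3.4527 \cdot 10^{-5}$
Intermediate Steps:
$k = 4$
$z{\left(C \right)} = 16$ ($z{\left(C \right)} = 4^{2} = 16$)
$h{\left(W \right)} = -4 + \frac{16 + W}{-118 + W}$ ($h{\left(W \right)} = -4 + \frac{W + 16}{W - 118} = -4 + \frac{16 + W}{-118 + W}$)
$\frac{1}{-28959 + h{\left(2 \left(-4 + 8\right) \right)}} = \frac{1}{-28959 + \frac{488 - 3 \cdot 2 \left(-4 + 8\right)}{-118 + 2 \left(-4 + 8\right)}} = \frac{1}{-28959 + \frac{488 - 3 \cdot 2 \cdot 4}{-118 + 2 \cdot 4}} = \frac{1}{-28959 + \frac{488 - 24}{-118 + 8}} = \frac{1}{-28959 + \frac{488 - 24}{-110}} = \frac{1}{-28959 - \frac{232}{55}} = \frac{1}{- \frac{1592977}{55}} = - \frac{55}{1592977}$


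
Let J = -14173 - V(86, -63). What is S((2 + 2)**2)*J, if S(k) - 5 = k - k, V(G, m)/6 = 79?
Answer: -73235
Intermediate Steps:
V(G, m) = 474 (V(G, m) = 6*79 = 474)
S(k) = 5 (S(k) = 5 + (k - k) = 5 + 0 = 5)
J = -14647 (J = -14173 - 1*474 = -14173 - 474 = -14647)
S((2 + 2)**2)*J = 5*(-14647) = -73235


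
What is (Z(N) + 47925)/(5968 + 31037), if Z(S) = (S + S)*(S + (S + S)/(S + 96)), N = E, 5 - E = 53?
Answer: 3515/2467 ≈ 1.4248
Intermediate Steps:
E = -48 (E = 5 - 1*53 = 5 - 53 = -48)
N = -48
Z(S) = 2*S*(S + 2*S/(96 + S)) (Z(S) = (2*S)*(S + (2*S)/(96 + S)) = (2*S)*(S + 2*S/(96 + S)) = 2*S*(S + 2*S/(96 + S)))
(Z(N) + 47925)/(5968 + 31037) = (2*(-48)²*(98 - 48)/(96 - 48) + 47925)/(5968 + 31037) = (2*2304*50/48 + 47925)/37005 = (2*2304*(1/48)*50 + 47925)*(1/37005) = (4800 + 47925)*(1/37005) = 52725*(1/37005) = 3515/2467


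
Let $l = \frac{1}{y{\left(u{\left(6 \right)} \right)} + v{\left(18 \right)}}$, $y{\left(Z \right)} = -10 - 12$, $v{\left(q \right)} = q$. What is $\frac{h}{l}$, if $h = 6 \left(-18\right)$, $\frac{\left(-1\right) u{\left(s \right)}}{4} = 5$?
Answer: $432$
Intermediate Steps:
$u{\left(s \right)} = -20$ ($u{\left(s \right)} = \left(-4\right) 5 = -20$)
$y{\left(Z \right)} = -22$ ($y{\left(Z \right)} = -10 - 12 = -22$)
$h = -108$
$l = - \frac{1}{4}$ ($l = \frac{1}{-22 + 18} = \frac{1}{-4} = - \frac{1}{4} \approx -0.25$)
$\frac{h}{l} = - \frac{108}{- \frac{1}{4}} = \left(-108\right) \left(-4\right) = 432$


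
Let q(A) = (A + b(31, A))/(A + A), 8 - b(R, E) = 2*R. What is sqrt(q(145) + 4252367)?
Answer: sqrt(357624091090)/290 ≈ 2062.1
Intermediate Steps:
b(R, E) = 8 - 2*R
q(A) = (-54 + A)/(2*A) (q(A) = (A + (8 - 2*31))/(A + A) = (A + (8 - 62))/((2*A)) = (A - 54)*(1/(2*A)) = (-54 + A)*(1/(2*A)) = (-54 + A)/(2*A))
sqrt(q(145) + 4252367) = sqrt((1/2)*(-54 + 145)/145 + 4252367) = sqrt((1/2)*(1/145)*91 + 4252367) = sqrt(91/290 + 4252367) = sqrt(1233186521/290) = sqrt(357624091090)/290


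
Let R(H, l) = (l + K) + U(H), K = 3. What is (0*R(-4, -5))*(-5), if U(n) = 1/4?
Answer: 0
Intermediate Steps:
U(n) = ¼
R(H, l) = 13/4 + l (R(H, l) = (l + 3) + ¼ = (3 + l) + ¼ = 13/4 + l)
(0*R(-4, -5))*(-5) = (0*(13/4 - 5))*(-5) = (0*(-7/4))*(-5) = 0*(-5) = 0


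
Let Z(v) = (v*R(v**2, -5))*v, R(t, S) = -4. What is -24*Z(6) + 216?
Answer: 3672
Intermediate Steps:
Z(v) = -4*v**2 (Z(v) = (v*(-4))*v = (-4*v)*v = -4*v**2)
-24*Z(6) + 216 = -(-96)*6**2 + 216 = -(-96)*36 + 216 = -24*(-144) + 216 = 3456 + 216 = 3672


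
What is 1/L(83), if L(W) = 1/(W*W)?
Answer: 6889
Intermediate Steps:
L(W) = W⁻² (L(W) = 1/(W²) = W⁻²)
1/L(83) = 1/(83⁻²) = 1/(1/6889) = 6889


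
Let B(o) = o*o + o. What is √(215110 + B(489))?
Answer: 56*√145 ≈ 674.33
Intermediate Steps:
B(o) = o + o² (B(o) = o² + o = o + o²)
√(215110 + B(489)) = √(215110 + 489*(1 + 489)) = √(215110 + 489*490) = √(215110 + 239610) = √454720 = 56*√145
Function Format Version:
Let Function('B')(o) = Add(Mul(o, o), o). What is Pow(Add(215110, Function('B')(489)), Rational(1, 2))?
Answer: Mul(56, Pow(145, Rational(1, 2))) ≈ 674.33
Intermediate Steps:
Function('B')(o) = Add(o, Pow(o, 2)) (Function('B')(o) = Add(Pow(o, 2), o) = Add(o, Pow(o, 2)))
Pow(Add(215110, Function('B')(489)), Rational(1, 2)) = Pow(Add(215110, Mul(489, Add(1, 489))), Rational(1, 2)) = Pow(Add(215110, Mul(489, 490)), Rational(1, 2)) = Pow(Add(215110, 239610), Rational(1, 2)) = Pow(454720, Rational(1, 2)) = Mul(56, Pow(145, Rational(1, 2)))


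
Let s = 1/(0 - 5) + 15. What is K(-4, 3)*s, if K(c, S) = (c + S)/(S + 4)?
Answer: -74/35 ≈ -2.1143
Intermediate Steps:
K(c, S) = (S + c)/(4 + S)
s = 74/5 (s = 1/(-5) + 15 = -⅕ + 15 = 74/5 ≈ 14.800)
K(-4, 3)*s = ((3 - 4)/(4 + 3))*(74/5) = (-1/7)*(74/5) = ((⅐)*(-1))*(74/5) = -⅐*74/5 = -74/35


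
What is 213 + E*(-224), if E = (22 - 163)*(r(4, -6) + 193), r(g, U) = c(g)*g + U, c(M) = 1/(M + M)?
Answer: 5922213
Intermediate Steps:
c(M) = 1/(2*M)
r(g, U) = ½ + U (r(g, U) = (1/(2*g))*g + U = ½ + U)
E = -52875/2 (E = (22 - 163)*((½ - 6) + 193) = -141*(-11/2 + 193) = -141*375/2 = -52875/2 ≈ -26438.)
213 + E*(-224) = 213 - 52875/2*(-224) = 213 + 5922000 = 5922213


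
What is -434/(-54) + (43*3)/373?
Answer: 84424/10071 ≈ 8.3829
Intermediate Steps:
-434/(-54) + (43*3)/373 = -434*(-1/54) + 129*(1/373) = 217/27 + 129/373 = 84424/10071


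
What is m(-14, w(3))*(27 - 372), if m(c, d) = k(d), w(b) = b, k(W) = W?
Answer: -1035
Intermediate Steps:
m(c, d) = d
m(-14, w(3))*(27 - 372) = 3*(27 - 372) = 3*(-345) = -1035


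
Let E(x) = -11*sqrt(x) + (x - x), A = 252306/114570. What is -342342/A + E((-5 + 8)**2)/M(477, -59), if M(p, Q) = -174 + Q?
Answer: -507708128829/3265961 ≈ -1.5545e+5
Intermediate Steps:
A = 14017/6365 (A = 252306*(1/114570) = 14017/6365 ≈ 2.2022)
E(x) = -11*sqrt(x) (E(x) = -11*sqrt(x) + 0 = -11*sqrt(x))
-342342/A + E((-5 + 8)**2)/M(477, -59) = -342342/14017/6365 + (-11*sqrt((-5 + 8)**2))/(-174 - 59) = -342342*6365/14017 - 11*sqrt(3**2)/(-233) = -2179006830/14017 - 11*sqrt(9)*(-1/233) = -2179006830/14017 - 11*3*(-1/233) = -2179006830/14017 - 33*(-1/233) = -2179006830/14017 + 33/233 = -507708128829/3265961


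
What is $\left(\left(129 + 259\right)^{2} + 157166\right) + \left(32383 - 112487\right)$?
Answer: $227606$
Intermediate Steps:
$\left(\left(129 + 259\right)^{2} + 157166\right) + \left(32383 - 112487\right) = \left(388^{2} + 157166\right) + \left(32383 - 112487\right) = \left(150544 + 157166\right) - 80104 = 307710 - 80104 = 227606$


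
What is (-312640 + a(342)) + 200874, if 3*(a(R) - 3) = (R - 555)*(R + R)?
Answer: -160327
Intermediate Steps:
a(R) = 3 + 2*R*(-555 + R)/3 (a(R) = 3 + ((R - 555)*(R + R))/3 = 3 + ((-555 + R)*(2*R))/3 = 3 + (2*R*(-555 + R))/3 = 3 + 2*R*(-555 + R)/3)
(-312640 + a(342)) + 200874 = (-312640 + (3 - 370*342 + (⅔)*342²)) + 200874 = (-312640 + (3 - 126540 + (⅔)*116964)) + 200874 = (-312640 + (3 - 126540 + 77976)) + 200874 = (-312640 - 48561) + 200874 = -361201 + 200874 = -160327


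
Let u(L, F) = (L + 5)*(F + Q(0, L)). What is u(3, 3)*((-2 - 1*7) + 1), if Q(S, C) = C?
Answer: -384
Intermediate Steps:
u(L, F) = (5 + L)*(F + L) (u(L, F) = (L + 5)*(F + L) = (5 + L)*(F + L))
u(3, 3)*((-2 - 1*7) + 1) = (3² + 5*3 + 5*3 + 3*3)*((-2 - 1*7) + 1) = (9 + 15 + 15 + 9)*((-2 - 7) + 1) = 48*(-9 + 1) = 48*(-8) = -384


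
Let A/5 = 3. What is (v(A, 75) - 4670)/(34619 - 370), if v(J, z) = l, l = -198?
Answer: -4868/34249 ≈ -0.14214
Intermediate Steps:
A = 15 (A = 5*3 = 15)
v(J, z) = -198
(v(A, 75) - 4670)/(34619 - 370) = (-198 - 4670)/(34619 - 370) = -4868/34249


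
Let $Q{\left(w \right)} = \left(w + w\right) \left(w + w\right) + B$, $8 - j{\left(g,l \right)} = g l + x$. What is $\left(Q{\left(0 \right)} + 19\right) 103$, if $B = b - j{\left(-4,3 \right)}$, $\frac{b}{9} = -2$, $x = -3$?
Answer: $-2266$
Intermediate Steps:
$j{\left(g,l \right)} = 11 - g l$ ($j{\left(g,l \right)} = 8 - \left(g l - 3\right) = 8 - \left(-3 + g l\right) = 11 - g l$)
$b = -18$ ($b = 9 \left(-2\right) = -18$)
$B = -41$ ($B = -18 - \left(11 - \left(-4\right) 3\right) = -18 - \left(11 + 12\right) = -18 - 23 = -41$)
$Q{\left(w \right)} = -41 + 4 w^{2}$ ($Q{\left(w \right)} = \left(w + w\right) \left(w + w\right) - 41 = 2 w 2 w - 41 = 4 w^{2} - 41 = -41 + 4 w^{2}$)
$\left(Q{\left(0 \right)} + 19\right) 103 = \left(\left(-41 + 4 \cdot 0^{2}\right) + 19\right) 103 = \left(\left(-41 + 4 \cdot 0\right) + 19\right) 103 = \left(\left(-41 + 0\right) + 19\right) 103 = \left(-41 + 19\right) 103 = \left(-22\right) 103 = -2266$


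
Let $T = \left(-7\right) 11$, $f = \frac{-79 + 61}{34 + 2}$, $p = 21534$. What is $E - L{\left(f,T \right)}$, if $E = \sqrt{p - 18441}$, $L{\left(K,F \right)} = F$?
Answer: $77 + \sqrt{3093} \approx 132.61$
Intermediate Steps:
$f = - \frac{1}{2}$ ($f = - \frac{18}{36} = \left(-18\right) \frac{1}{36} = - \frac{1}{2} \approx -0.5$)
$T = -77$
$E = \sqrt{3093}$ ($E = \sqrt{21534 - 18441} = \sqrt{3093} \approx 55.615$)
$E - L{\left(f,T \right)} = \sqrt{3093} - -77 = \sqrt{3093} + 77 = 77 + \sqrt{3093}$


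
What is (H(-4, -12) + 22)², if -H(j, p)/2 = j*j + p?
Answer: 196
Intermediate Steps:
H(j, p) = -2*p - 2*j² (H(j, p) = -2*(j*j + p) = -2*(j² + p) = -2*(p + j²) = -2*p - 2*j²)
(H(-4, -12) + 22)² = ((-2*(-12) - 2*(-4)²) + 22)² = ((24 - 2*16) + 22)² = ((24 - 32) + 22)² = (-8 + 22)² = 14² = 196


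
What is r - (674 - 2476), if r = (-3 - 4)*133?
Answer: 871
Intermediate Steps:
r = -931 (r = -7*133 = -931)
r - (674 - 2476) = -931 - (674 - 2476) = -931 - 1*(-1802) = -931 + 1802 = 871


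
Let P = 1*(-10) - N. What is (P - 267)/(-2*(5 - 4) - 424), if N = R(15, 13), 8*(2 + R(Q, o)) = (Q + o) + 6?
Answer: 1117/1704 ≈ 0.65552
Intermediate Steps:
R(Q, o) = -5/4 + Q/8 + o/8 (R(Q, o) = -2 + ((Q + o) + 6)/8 = -2 + (6 + Q + o)/8 = -2 + (¾ + Q/8 + o/8) = -5/4 + Q/8 + o/8)
N = 9/4 (N = -5/4 + (⅛)*15 + (⅛)*13 = -5/4 + 15/8 + 13/8 = 9/4 ≈ 2.2500)
P = -49/4 (P = 1*(-10) - 1*9/4 = -10 - 9/4 = -49/4 ≈ -12.250)
(P - 267)/(-2*(5 - 4) - 424) = (-49/4 - 267)/(-2*(5 - 4) - 424) = -1117/(4*(-2*1 - 424)) = -1117/(4*(-2 - 424)) = -1117/4/(-426) = -1117/4*(-1/426) = 1117/1704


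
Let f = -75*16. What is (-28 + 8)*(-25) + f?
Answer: -700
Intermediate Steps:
f = -1200
(-28 + 8)*(-25) + f = (-28 + 8)*(-25) - 1200 = -20*(-25) - 1200 = 500 - 1200 = -700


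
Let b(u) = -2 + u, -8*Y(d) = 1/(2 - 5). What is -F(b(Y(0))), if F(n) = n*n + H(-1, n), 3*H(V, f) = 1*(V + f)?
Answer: -547/192 ≈ -2.8490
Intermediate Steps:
H(V, f) = V/3 + f/3 (H(V, f) = (1*(V + f))/3 = (V + f)/3 = V/3 + f/3)
Y(d) = 1/24 (Y(d) = -1/(8*(2 - 5)) = -1/8/(-3) = -1/8*(-1/3) = 1/24)
F(n) = -1/3 + n**2 + n/3 (F(n) = n*n + ((1/3)*(-1) + n/3) = n**2 + (-1/3 + n/3) = -1/3 + n**2 + n/3)
-F(b(Y(0))) = -(-1/3 + (-2 + 1/24)**2 + (-2 + 1/24)/3) = -(-1/3 + (-47/24)**2 + (1/3)*(-47/24)) = -(-1/3 + 2209/576 - 47/72) = -1*547/192 = -547/192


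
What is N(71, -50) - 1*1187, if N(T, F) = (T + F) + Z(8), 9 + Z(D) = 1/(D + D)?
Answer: -18799/16 ≈ -1174.9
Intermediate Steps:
Z(D) = -9 + 1/(2*D) (Z(D) = -9 + 1/(D + D) = -9 + 1/(2*D))
N(T, F) = -143/16 + F + T (N(T, F) = (T + F) + (-9 + (½)/8) = (F + T) + (-9 + (½)*(⅛)) = (F + T) + (-9 + 1/16) = (F + T) - 143/16 = -143/16 + F + T)
N(71, -50) - 1*1187 = (-143/16 - 50 + 71) - 1*1187 = 193/16 - 1187 = -18799/16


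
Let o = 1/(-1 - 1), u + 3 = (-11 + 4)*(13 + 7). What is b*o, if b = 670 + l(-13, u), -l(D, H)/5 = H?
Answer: -1385/2 ≈ -692.50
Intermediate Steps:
u = -143 (u = -3 + (-11 + 4)*(13 + 7) = -3 - 7*20 = -3 - 140 = -143)
o = -½ (o = 1/(-2) = -½ ≈ -0.50000)
l(D, H) = -5*H
b = 1385 (b = 670 - 5*(-143) = 670 + 715 = 1385)
b*o = 1385*(-½) = -1385/2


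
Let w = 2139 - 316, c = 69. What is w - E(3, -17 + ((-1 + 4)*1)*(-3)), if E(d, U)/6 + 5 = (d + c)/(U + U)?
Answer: 24197/13 ≈ 1861.3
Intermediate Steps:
w = 1823
E(d, U) = -30 + 3*(69 + d)/U (E(d, U) = -30 + 6*((d + 69)/(U + U)) = -30 + 6*((69 + d)/((2*U))) = -30 + 6*((69 + d)*(1/(2*U))) = -30 + 6*((69 + d)/(2*U)) = -30 + 3*(69 + d)/U)
w - E(3, -17 + ((-1 + 4)*1)*(-3)) = 1823 - 3*(69 + 3 - 10*(-17 + ((-1 + 4)*1)*(-3)))/(-17 + ((-1 + 4)*1)*(-3)) = 1823 - 3*(69 + 3 - 10*(-17 + (3*1)*(-3)))/(-17 + (3*1)*(-3)) = 1823 - 3*(69 + 3 - 10*(-17 + 3*(-3)))/(-17 + 3*(-3)) = 1823 - 3*(69 + 3 - 10*(-17 - 9))/(-17 - 9) = 1823 - 3*(69 + 3 - 10*(-26))/(-26) = 1823 - 3*(-1)*(69 + 3 + 260)/26 = 1823 - 3*(-1)*332/26 = 1823 - 1*(-498/13) = 1823 + 498/13 = 24197/13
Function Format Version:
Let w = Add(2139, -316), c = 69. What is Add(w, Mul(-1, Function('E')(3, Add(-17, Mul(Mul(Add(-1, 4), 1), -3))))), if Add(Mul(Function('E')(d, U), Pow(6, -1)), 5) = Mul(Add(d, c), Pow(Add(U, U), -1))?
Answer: Rational(24197, 13) ≈ 1861.3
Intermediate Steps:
w = 1823
Function('E')(d, U) = Add(-30, Mul(3, Pow(U, -1), Add(69, d))) (Function('E')(d, U) = Add(-30, Mul(6, Mul(Add(d, 69), Pow(Add(U, U), -1)))) = Add(-30, Mul(6, Mul(Add(69, d), Pow(Mul(2, U), -1)))) = Add(-30, Mul(6, Mul(Add(69, d), Mul(Rational(1, 2), Pow(U, -1))))) = Add(-30, Mul(6, Mul(Rational(1, 2), Pow(U, -1), Add(69, d)))) = Add(-30, Mul(3, Pow(U, -1), Add(69, d))))
Add(w, Mul(-1, Function('E')(3, Add(-17, Mul(Mul(Add(-1, 4), 1), -3))))) = Add(1823, Mul(-1, Mul(3, Pow(Add(-17, Mul(Mul(Add(-1, 4), 1), -3)), -1), Add(69, 3, Mul(-10, Add(-17, Mul(Mul(Add(-1, 4), 1), -3))))))) = Add(1823, Mul(-1, Mul(3, Pow(Add(-17, Mul(Mul(3, 1), -3)), -1), Add(69, 3, Mul(-10, Add(-17, Mul(Mul(3, 1), -3))))))) = Add(1823, Mul(-1, Mul(3, Pow(Add(-17, Mul(3, -3)), -1), Add(69, 3, Mul(-10, Add(-17, Mul(3, -3))))))) = Add(1823, Mul(-1, Mul(3, Pow(Add(-17, -9), -1), Add(69, 3, Mul(-10, Add(-17, -9)))))) = Add(1823, Mul(-1, Mul(3, Pow(-26, -1), Add(69, 3, Mul(-10, -26))))) = Add(1823, Mul(-1, Mul(3, Rational(-1, 26), Add(69, 3, 260)))) = Add(1823, Mul(-1, Mul(3, Rational(-1, 26), 332))) = Add(1823, Mul(-1, Rational(-498, 13))) = Add(1823, Rational(498, 13)) = Rational(24197, 13)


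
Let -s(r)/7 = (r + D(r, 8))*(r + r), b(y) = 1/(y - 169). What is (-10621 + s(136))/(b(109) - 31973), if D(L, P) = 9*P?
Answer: 24399180/1918381 ≈ 12.719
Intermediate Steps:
b(y) = 1/(-169 + y)
s(r) = -14*r*(72 + r) (s(r) = -7*(r + 9*8)*(r + r) = -7*(r + 72)*2*r = -7*(72 + r)*2*r = -14*r*(72 + r))
(-10621 + s(136))/(b(109) - 31973) = (-10621 - 14*136*(72 + 136))/(1/(-169 + 109) - 31973) = (-10621 - 14*136*208)/(1/(-60) - 31973) = (-10621 - 396032)/(-1/60 - 31973) = -406653/(-1918381/60) = -406653*(-60/1918381) = 24399180/1918381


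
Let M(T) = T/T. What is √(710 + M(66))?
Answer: 3*√79 ≈ 26.665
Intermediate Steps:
M(T) = 1
√(710 + M(66)) = √(710 + 1) = √711 = 3*√79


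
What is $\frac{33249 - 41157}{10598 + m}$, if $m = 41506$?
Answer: $- \frac{659}{4342} \approx -0.15177$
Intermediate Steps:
$\frac{33249 - 41157}{10598 + m} = \frac{33249 - 41157}{10598 + 41506} = - \frac{7908}{52104} = \left(-7908\right) \frac{1}{52104} = - \frac{659}{4342}$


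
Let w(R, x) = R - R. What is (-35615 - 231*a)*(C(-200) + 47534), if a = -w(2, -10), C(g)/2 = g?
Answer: -1678677410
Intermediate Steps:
w(R, x) = 0
C(g) = 2*g
a = 0 (a = -1*0 = 0)
(-35615 - 231*a)*(C(-200) + 47534) = (-35615 - 231*0)*(2*(-200) + 47534) = (-35615 + 0)*(-400 + 47534) = -35615*47134 = -1678677410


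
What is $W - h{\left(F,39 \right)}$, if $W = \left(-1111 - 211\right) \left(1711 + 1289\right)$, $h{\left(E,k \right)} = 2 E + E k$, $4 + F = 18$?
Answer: $-3966574$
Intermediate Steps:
$F = 14$ ($F = -4 + 18 = 14$)
$W = -3966000$ ($W = \left(-1322\right) 3000 = -3966000$)
$W - h{\left(F,39 \right)} = -3966000 - 14 \left(2 + 39\right) = -3966000 - 14 \cdot 41 = -3966000 - 574 = -3966574$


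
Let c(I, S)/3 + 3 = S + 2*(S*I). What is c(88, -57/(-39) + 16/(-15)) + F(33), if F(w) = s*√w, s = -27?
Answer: 13044/65 - 27*√33 ≈ 45.574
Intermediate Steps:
c(I, S) = -9 + 3*S + 6*I*S (c(I, S) = -9 + 3*(S + 2*(S*I)) = -9 + 3*(S + 2*(I*S)) = -9 + 3*(S + 2*I*S) = -9 + (3*S + 6*I*S) = -9 + 3*S + 6*I*S)
F(w) = -27*√w
c(88, -57/(-39) + 16/(-15)) + F(33) = (-9 + 3*(-57/(-39) + 16/(-15)) + 6*88*(-57/(-39) + 16/(-15))) - 27*√33 = (-9 + 3*(-57*(-1/39) + 16*(-1/15)) + 6*88*(-57*(-1/39) + 16*(-1/15))) - 27*√33 = (-9 + 3*(19/13 - 16/15) + 6*88*(19/13 - 16/15)) - 27*√33 = (-9 + 3*(77/195) + 6*88*(77/195)) - 27*√33 = (-9 + 77/65 + 13552/65) - 27*√33 = 13044/65 - 27*√33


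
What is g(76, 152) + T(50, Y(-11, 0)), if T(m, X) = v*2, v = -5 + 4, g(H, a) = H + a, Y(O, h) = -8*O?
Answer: 226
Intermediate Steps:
v = -1
T(m, X) = -2 (T(m, X) = -1*2 = -2)
g(76, 152) + T(50, Y(-11, 0)) = (76 + 152) - 2 = 228 - 2 = 226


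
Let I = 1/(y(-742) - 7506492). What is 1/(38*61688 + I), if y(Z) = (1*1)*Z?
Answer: 7507234/17598037537695 ≈ 4.2659e-7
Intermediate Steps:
y(Z) = Z (y(Z) = 1*Z = Z)
I = -1/7507234 (I = 1/(-742 - 7506492) = 1/(-7507234) = -1/7507234 ≈ -1.3320e-7)
1/(38*61688 + I) = 1/(38*61688 - 1/7507234) = 1/(2344144 - 1/7507234) = 1/(17598037537695/7507234) = 7507234/17598037537695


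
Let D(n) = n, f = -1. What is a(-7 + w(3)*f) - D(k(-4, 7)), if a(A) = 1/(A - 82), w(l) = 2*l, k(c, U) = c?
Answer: 379/95 ≈ 3.9895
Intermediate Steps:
a(A) = 1/(-82 + A)
a(-7 + w(3)*f) - D(k(-4, 7)) = 1/(-82 + (-7 + (2*3)*(-1))) - 1*(-4) = 1/(-82 + (-7 + 6*(-1))) + 4 = 1/(-82 + (-7 - 6)) + 4 = 1/(-82 - 13) + 4 = 1/(-95) + 4 = -1/95 + 4 = 379/95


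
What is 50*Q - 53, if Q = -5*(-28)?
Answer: 6947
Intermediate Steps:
Q = 140
50*Q - 53 = 50*140 - 53 = 7000 - 53 = 6947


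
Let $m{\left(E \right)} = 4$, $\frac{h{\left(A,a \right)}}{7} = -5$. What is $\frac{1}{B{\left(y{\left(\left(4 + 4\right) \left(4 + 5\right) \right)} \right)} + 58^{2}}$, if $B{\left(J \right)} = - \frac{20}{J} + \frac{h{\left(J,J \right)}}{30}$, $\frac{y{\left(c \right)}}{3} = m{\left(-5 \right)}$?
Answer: $\frac{6}{20167} \approx 0.00029752$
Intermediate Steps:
$h{\left(A,a \right)} = -35$ ($h{\left(A,a \right)} = 7 \left(-5\right) = -35$)
$y{\left(c \right)} = 12$ ($y{\left(c \right)} = 3 \cdot 4 = 12$)
$B{\left(J \right)} = - \frac{7}{6} - \frac{20}{J}$ ($B{\left(J \right)} = - \frac{20}{J} - \frac{35}{30} = - \frac{20}{J} - \frac{7}{6} = - \frac{7}{6} - \frac{20}{J}$)
$\frac{1}{B{\left(y{\left(\left(4 + 4\right) \left(4 + 5\right) \right)} \right)} + 58^{2}} = \frac{1}{\left(- \frac{7}{6} - \frac{20}{12}\right) + 58^{2}} = \frac{1}{\left(- \frac{7}{6} - \frac{5}{3}\right) + 3364} = \frac{1}{- \frac{17}{6} + 3364} = \frac{1}{\frac{20167}{6}} = \frac{6}{20167}$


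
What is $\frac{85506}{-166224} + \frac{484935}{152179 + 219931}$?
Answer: $\frac{813169963}{1030893544} \approx 0.7888$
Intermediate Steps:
$\frac{85506}{-166224} + \frac{484935}{152179 + 219931} = 85506 \left(- \frac{1}{166224}\right) + \frac{484935}{372110} = - \frac{14251}{27704} + 484935 \cdot \frac{1}{372110} = - \frac{14251}{27704} + \frac{96987}{74422} = \frac{813169963}{1030893544}$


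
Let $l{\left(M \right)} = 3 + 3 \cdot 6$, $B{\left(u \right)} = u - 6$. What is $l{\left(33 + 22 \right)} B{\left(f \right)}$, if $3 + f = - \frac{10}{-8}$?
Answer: $- \frac{651}{4} \approx -162.75$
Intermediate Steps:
$f = - \frac{7}{4}$ ($f = -3 - \frac{10}{-8} = -3 - - \frac{5}{4} = -3 + \frac{5}{4} = - \frac{7}{4} \approx -1.75$)
$B{\left(u \right)} = -6 + u$ ($B{\left(u \right)} = u - 6 = -6 + u$)
$l{\left(M \right)} = 21$ ($l{\left(M \right)} = 3 + 18 = 21$)
$l{\left(33 + 22 \right)} B{\left(f \right)} = 21 \left(-6 - \frac{7}{4}\right) = 21 \left(- \frac{31}{4}\right) = - \frac{651}{4}$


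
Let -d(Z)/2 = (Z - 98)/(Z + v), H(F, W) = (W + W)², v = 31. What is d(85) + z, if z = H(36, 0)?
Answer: 13/58 ≈ 0.22414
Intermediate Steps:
H(F, W) = 4*W² (H(F, W) = (2*W)² = 4*W²)
d(Z) = -2*(-98 + Z)/(31 + Z) (d(Z) = -2*(Z - 98)/(Z + 31) = -2*(-98 + Z)/(31 + Z))
z = 0 (z = 4*0² = 4*0 = 0)
d(85) + z = 2*(98 - 1*85)/(31 + 85) + 0 = 2*(98 - 85)/116 + 0 = 2*(1/116)*13 + 0 = 13/58 + 0 = 13/58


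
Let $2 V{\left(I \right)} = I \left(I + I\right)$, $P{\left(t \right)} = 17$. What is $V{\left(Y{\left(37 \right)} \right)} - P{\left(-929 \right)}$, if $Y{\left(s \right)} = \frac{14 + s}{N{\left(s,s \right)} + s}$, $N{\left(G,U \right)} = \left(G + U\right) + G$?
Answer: $- \frac{369767}{21904} \approx -16.881$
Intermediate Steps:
$N{\left(G,U \right)} = U + 2 G$
$Y{\left(s \right)} = \frac{14 + s}{4 s}$ ($Y{\left(s \right)} = \frac{14 + s}{\left(s + 2 s\right) + s} = \frac{14 + s}{3 s + s} = \frac{14 + s}{4 s}$)
$V{\left(I \right)} = I^{2}$ ($V{\left(I \right)} = \frac{I \left(I + I\right)}{2} = \frac{I 2 I}{2} = \frac{2 I^{2}}{2} = I^{2}$)
$V{\left(Y{\left(37 \right)} \right)} - P{\left(-929 \right)} = \left(\frac{14 + 37}{4 \cdot 37}\right)^{2} - 17 = \left(\frac{1}{4} \cdot \frac{1}{37} \cdot 51\right)^{2} - 17 = \left(\frac{51}{148}\right)^{2} - 17 = \frac{2601}{21904} - 17 = - \frac{369767}{21904}$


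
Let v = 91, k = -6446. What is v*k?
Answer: -586586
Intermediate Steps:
v*k = 91*(-6446) = -586586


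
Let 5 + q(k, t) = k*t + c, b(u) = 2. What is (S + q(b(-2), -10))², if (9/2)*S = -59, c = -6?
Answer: 157609/81 ≈ 1945.8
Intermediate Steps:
S = -118/9 (S = (2/9)*(-59) = -118/9 ≈ -13.111)
q(k, t) = -11 + k*t (q(k, t) = -5 + (k*t - 6) = -5 + (-6 + k*t) = -11 + k*t)
(S + q(b(-2), -10))² = (-118/9 + (-11 + 2*(-10)))² = (-118/9 + (-11 - 20))² = (-118/9 - 31)² = (-397/9)² = 157609/81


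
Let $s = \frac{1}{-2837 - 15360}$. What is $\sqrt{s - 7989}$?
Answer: $\frac{i \sqrt{2645404051298}}{18197} \approx 89.381 i$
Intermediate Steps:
$s = - \frac{1}{18197}$ ($s = \frac{1}{-18197} = - \frac{1}{18197} \approx -5.4954 \cdot 10^{-5}$)
$\sqrt{s - 7989} = \sqrt{- \frac{1}{18197} - 7989} = \sqrt{- \frac{145375834}{18197}} = \frac{i \sqrt{2645404051298}}{18197}$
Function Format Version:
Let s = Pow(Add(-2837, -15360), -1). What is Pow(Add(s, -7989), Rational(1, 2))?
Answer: Mul(Rational(1, 18197), I, Pow(2645404051298, Rational(1, 2))) ≈ Mul(89.381, I)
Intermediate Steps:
s = Rational(-1, 18197) (s = Pow(-18197, -1) = Rational(-1, 18197) ≈ -5.4954e-5)
Pow(Add(s, -7989), Rational(1, 2)) = Pow(Add(Rational(-1, 18197), -7989), Rational(1, 2)) = Pow(Rational(-145375834, 18197), Rational(1, 2)) = Mul(Rational(1, 18197), I, Pow(2645404051298, Rational(1, 2)))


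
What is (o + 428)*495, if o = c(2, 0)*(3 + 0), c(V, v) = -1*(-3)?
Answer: 216315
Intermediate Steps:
c(V, v) = 3
o = 9 (o = 3*(3 + 0) = 3*3 = 9)
(o + 428)*495 = (9 + 428)*495 = 437*495 = 216315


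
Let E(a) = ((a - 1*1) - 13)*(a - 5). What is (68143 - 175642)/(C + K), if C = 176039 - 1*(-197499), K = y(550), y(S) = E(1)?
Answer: -5119/17790 ≈ -0.28775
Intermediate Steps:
E(a) = (-14 + a)*(-5 + a) (E(a) = ((a - 1) - 13)*(-5 + a) = ((-1 + a) - 13)*(-5 + a) = (-14 + a)*(-5 + a))
y(S) = 52 (y(S) = 70 + 1² - 19*1 = 70 + 1 - 19 = 52)
K = 52
C = 373538 (C = 176039 + 197499 = 373538)
(68143 - 175642)/(C + K) = (68143 - 175642)/(373538 + 52) = -107499/373590 = -107499*1/373590 = -5119/17790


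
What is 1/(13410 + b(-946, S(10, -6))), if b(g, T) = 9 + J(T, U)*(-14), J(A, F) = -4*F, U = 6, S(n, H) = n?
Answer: 1/13755 ≈ 7.2701e-5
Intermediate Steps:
b(g, T) = 345 (b(g, T) = 9 - 4*6*(-14) = 9 - 24*(-14) = 9 + 336 = 345)
1/(13410 + b(-946, S(10, -6))) = 1/(13410 + 345) = 1/13755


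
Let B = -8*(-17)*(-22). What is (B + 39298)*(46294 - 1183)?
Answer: 1637799966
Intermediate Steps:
B = -2992 (B = 136*(-22) = -2992)
(B + 39298)*(46294 - 1183) = (-2992 + 39298)*(46294 - 1183) = 36306*45111 = 1637799966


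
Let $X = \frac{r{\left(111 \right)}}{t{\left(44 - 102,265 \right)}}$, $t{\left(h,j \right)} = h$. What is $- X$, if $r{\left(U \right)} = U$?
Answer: $\frac{111}{58} \approx 1.9138$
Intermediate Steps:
$X = - \frac{111}{58}$ ($X = \frac{111}{44 - 102} = \frac{111}{-58} = 111 \left(- \frac{1}{58}\right) = - \frac{111}{58} \approx -1.9138$)
$- X = \left(-1\right) \left(- \frac{111}{58}\right) = \frac{111}{58}$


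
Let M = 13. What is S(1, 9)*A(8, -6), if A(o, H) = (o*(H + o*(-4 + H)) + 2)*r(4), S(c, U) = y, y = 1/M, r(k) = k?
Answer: -2744/13 ≈ -211.08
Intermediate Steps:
y = 1/13 ≈ 0.076923
S(c, U) = 1/13
A(o, H) = 8 + 4*o*(H + o*(-4 + H)) (A(o, H) = (o*(H + o*(-4 + H)) + 2)*4 = (2 + o*(H + o*(-4 + H)))*4 = 8 + 4*o*(H + o*(-4 + H)))
S(1, 9)*A(8, -6) = (8 - 16*8**2 + 4*(-6)*8 + 4*(-6)*8**2)/13 = (8 - 16*64 - 192 + 4*(-6)*64)/13 = (8 - 1024 - 192 - 1536)/13 = (1/13)*(-2744) = -2744/13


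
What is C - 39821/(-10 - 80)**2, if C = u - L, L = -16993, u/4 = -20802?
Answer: -536381321/8100 ≈ -66220.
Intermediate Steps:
u = -83208 (u = 4*(-20802) = -83208)
C = -66215 (C = -83208 - 1*(-16993) = -83208 + 16993 = -66215)
C - 39821/(-10 - 80)**2 = -66215 - 39821/(-10 - 80)**2 = -66215 - 39821/((-90)**2) = -66215 - 39821/8100 = -536381321/8100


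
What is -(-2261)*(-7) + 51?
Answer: -15776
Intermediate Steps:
-(-2261)*(-7) + 51 = -133*119 + 51 = -15827 + 51 = -15776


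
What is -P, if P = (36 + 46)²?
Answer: -6724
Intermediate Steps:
P = 6724 (P = 82² = 6724)
-P = -1*6724 = -6724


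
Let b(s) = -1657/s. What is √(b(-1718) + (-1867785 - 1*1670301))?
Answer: I*√10442742896338/1718 ≈ 1881.0*I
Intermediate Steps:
√(b(-1718) + (-1867785 - 1*1670301)) = √(-1657/(-1718) + (-1867785 - 1*1670301)) = √(-1657*(-1/1718) + (-1867785 - 1670301)) = √(1657/1718 - 3538086) = √(-6078430091/1718) = I*√10442742896338/1718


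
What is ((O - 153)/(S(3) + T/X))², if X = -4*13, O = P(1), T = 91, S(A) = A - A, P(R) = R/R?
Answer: 369664/49 ≈ 7544.2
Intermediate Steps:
P(R) = 1
S(A) = 0
O = 1
X = -52
((O - 153)/(S(3) + T/X))² = ((1 - 153)/(0 + 91/(-52)))² = (-152/(0 + 91*(-1/52)))² = (-152/(0 - 7/4))² = (-152/(-7/4))² = (-152*(-4/7))² = (608/7)² = 369664/49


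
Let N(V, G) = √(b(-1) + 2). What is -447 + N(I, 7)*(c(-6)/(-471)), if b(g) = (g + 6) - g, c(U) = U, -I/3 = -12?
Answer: -447 + 4*√2/157 ≈ -446.96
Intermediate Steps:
I = 36 (I = -3*(-12) = 36)
b(g) = 6 (b(g) = (6 + g) - g = 6)
N(V, G) = 2*√2 (N(V, G) = √(6 + 2) = √8 = 2*√2)
-447 + N(I, 7)*(c(-6)/(-471)) = -447 + (2*√2)*(-6/(-471)) = -447 + (2*√2)*(-6*(-1/471)) = -447 + (2*√2)*(2/157) = -447 + 4*√2/157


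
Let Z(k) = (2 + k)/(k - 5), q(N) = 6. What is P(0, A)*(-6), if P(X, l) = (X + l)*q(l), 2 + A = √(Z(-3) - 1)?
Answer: 72 - 9*I*√14 ≈ 72.0 - 33.675*I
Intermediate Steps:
Z(k) = (2 + k)/(-5 + k)
A = -2 + I*√14/4 (A = -2 + √((2 - 3)/(-5 - 3) - 1) = -2 + √(-1/(-8) - 1) = -2 + √(-⅛*(-1) - 1) = -2 + √(⅛ - 1) = -2 + √(-7/8) = -2 + I*√14/4 ≈ -2.0 + 0.93541*I)
P(X, l) = 6*X + 6*l (P(X, l) = (X + l)*6 = 6*X + 6*l)
P(0, A)*(-6) = (6*0 + 6*(-2 + I*√14/4))*(-6) = (0 + (-12 + 3*I*√14/2))*(-6) = (-12 + 3*I*√14/2)*(-6) = 72 - 9*I*√14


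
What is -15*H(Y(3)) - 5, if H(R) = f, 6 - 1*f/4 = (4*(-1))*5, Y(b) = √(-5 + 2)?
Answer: -1565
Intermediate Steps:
Y(b) = I*√3 (Y(b) = √(-3) = I*√3)
f = 104 (f = 24 - 4*4*(-1)*5 = 24 - (-16)*5 = 24 - 4*(-20) = 24 + 80 = 104)
H(R) = 104
-15*H(Y(3)) - 5 = -15*104 - 5 = -1560 - 5 = -1565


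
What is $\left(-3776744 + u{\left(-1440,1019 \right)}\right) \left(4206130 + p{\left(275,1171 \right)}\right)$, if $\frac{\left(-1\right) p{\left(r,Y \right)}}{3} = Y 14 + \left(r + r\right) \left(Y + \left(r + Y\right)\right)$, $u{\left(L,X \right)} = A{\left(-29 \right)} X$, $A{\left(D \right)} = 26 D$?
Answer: $732219867140$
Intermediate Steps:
$u{\left(L,X \right)} = - 754 X$ ($u{\left(L,X \right)} = 26 \left(-29\right) X = - 754 X$)
$p{\left(r,Y \right)} = - 42 Y - 6 r \left(r + 2 Y\right)$ ($p{\left(r,Y \right)} = - 3 \left(Y 14 + \left(r + r\right) \left(Y + \left(r + Y\right)\right)\right) = - 3 \left(14 Y + 2 r \left(Y + \left(Y + r\right)\right)\right) = - 3 \left(14 Y + 2 r \left(r + 2 Y\right)\right) = - 42 Y - 6 r \left(r + 2 Y\right)$)
$\left(-3776744 + u{\left(-1440,1019 \right)}\right) \left(4206130 + p{\left(275,1171 \right)}\right) = \left(-3776744 - 768326\right) \left(4206130 - \left(49182 + 453750 + 3864300\right)\right) = \left(-3776744 - 768326\right) \left(4206130 - 4367232\right) = - 4545070 \left(4206130 - 4367232\right) = \left(-4545070\right) \left(-161102\right) = 732219867140$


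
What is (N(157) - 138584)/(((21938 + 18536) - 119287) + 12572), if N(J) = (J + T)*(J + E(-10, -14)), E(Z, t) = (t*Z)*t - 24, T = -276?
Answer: -78829/66241 ≈ -1.1900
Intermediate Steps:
E(Z, t) = -24 + Z*t² (E(Z, t) = (Z*t)*t - 24 = Z*t² - 24 = -24 + Z*t²)
N(J) = (-1984 + J)*(-276 + J) (N(J) = (J - 276)*(J + (-24 - 10*(-14)²)) = (-276 + J)*(J + (-24 - 10*196)) = (-276 + J)*(J + (-24 - 1960)) = (-276 + J)*(J - 1984) = (-276 + J)*(-1984 + J) = (-1984 + J)*(-276 + J))
(N(157) - 138584)/(((21938 + 18536) - 119287) + 12572) = ((547584 + 157² - 2260*157) - 138584)/(((21938 + 18536) - 119287) + 12572) = ((547584 + 24649 - 354820) - 138584)/((40474 - 119287) + 12572) = (217413 - 138584)/(-78813 + 12572) = 78829/(-66241) = 78829*(-1/66241) = -78829/66241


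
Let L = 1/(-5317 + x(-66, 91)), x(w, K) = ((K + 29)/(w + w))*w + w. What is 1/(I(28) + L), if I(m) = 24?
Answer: 5323/127751 ≈ 0.041667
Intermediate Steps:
x(w, K) = 29/2 + w + K/2 (x(w, K) = ((29 + K)/((2*w)))*w + w = ((29 + K)*(1/(2*w)))*w + w = ((29 + K)/(2*w))*w + w = (29/2 + K/2) + w = 29/2 + w + K/2)
L = -1/5323 (L = 1/(-5317 + (29/2 - 66 + (1/2)*91)) = 1/(-5317 + (29/2 - 66 + 91/2)) = 1/(-5317 - 6) = 1/(-5323) = -1/5323 ≈ -0.00018786)
1/(I(28) + L) = 1/(24 - 1/5323) = 1/(127751/5323) = 5323/127751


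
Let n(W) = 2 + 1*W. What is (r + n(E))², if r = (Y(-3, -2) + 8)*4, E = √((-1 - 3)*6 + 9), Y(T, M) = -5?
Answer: (14 + I*√15)² ≈ 181.0 + 108.44*I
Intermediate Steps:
E = I*√15 (E = √(-4*6 + 9) = √(-24 + 9) = √(-15) = I*√15 ≈ 3.873*I)
n(W) = 2 + W
r = 12 (r = (-5 + 8)*4 = 3*4 = 12)
(r + n(E))² = (12 + (2 + I*√15))² = (14 + I*√15)²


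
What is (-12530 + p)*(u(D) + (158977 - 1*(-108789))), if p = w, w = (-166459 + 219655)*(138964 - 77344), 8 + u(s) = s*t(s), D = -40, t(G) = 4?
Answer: 877166171474020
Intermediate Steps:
u(s) = -8 + 4*s (u(s) = -8 + s*4 = -8 + 4*s)
w = 3277937520 (w = 53196*61620 = 3277937520)
p = 3277937520
(-12530 + p)*(u(D) + (158977 - 1*(-108789))) = (-12530 + 3277937520)*((-8 + 4*(-40)) + (158977 - 1*(-108789))) = 3277924990*((-8 - 160) + (158977 + 108789)) = 3277924990*(-168 + 267766) = 3277924990*267598 = 877166171474020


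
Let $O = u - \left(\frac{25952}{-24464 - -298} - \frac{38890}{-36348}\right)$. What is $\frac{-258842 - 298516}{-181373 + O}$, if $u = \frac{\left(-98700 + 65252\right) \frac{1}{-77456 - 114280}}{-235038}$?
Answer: $\frac{1336169627318054224566}{434810460263244242209} \approx 3.073$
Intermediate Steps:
$u = - \frac{4181}{5633155746}$ ($u = - \frac{33448}{-191736} \left(- \frac{1}{235038}\right) = \left(-33448\right) \left(- \frac{1}{191736}\right) \left(- \frac{1}{235038}\right) = \frac{4181}{23967} \left(- \frac{1}{235038}\right) = - \frac{4181}{5633155746} \approx -7.4221 \cdot 10^{-7}$)
$O = \frac{9516605421512}{2397327440026077}$ ($O = - \frac{4181}{5633155746} - \left(\frac{25952}{-24464 - -298} - \frac{38890}{-36348}\right) = - \frac{4181}{5633155746} - \left(\frac{25952}{-24464 + 298} - - \frac{19445}{18174}\right) = - \frac{4181}{5633155746} - \left(\frac{25952}{-24166} + \frac{19445}{18174}\right) = - \frac{4181}{5633155746} - \left(25952 \left(- \frac{1}{24166}\right) + \frac{19445}{18174}\right) = - \frac{4181}{5633155746} - \left(- \frac{12976}{12083} + \frac{19445}{18174}\right) = - \frac{4181}{5633155746} - - \frac{871889}{219596442} = - \frac{4181}{5633155746} + \frac{871889}{219596442} = \frac{9516605421512}{2397327440026077} \approx 0.0039697$)
$\frac{-258842 - 298516}{-181373 + O} = \frac{-258842 - 298516}{-181373 + \frac{9516605421512}{2397327440026077}} = - \frac{557358}{- \frac{434810460263244242209}{2397327440026077}} = \left(-557358\right) \left(- \frac{2397327440026077}{434810460263244242209}\right) = \frac{1336169627318054224566}{434810460263244242209}$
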